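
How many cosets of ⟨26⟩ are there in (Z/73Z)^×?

Since 26 ∈ (Z/73Z)^×, its order divides φ(73) = 73 − 1 = 72 = 2^3 · 3^2.
Divisors of 72: 1, 2, 3, 4, 6, 8, 9, 12, 18, 24, 36, 72.
Test each divisor d:
26^1 ≡ 26 (mod 73)
26^2 ≡ 19 (mod 73)
26^3 ≡ 56 (mod 73)
26^4 ≡ 69 (mod 73)
26^6 ≡ 70 (mod 73)
26^8 ≡ 16 (mod 73)
26^9 ≡ 51 (mod 73)
26^12 ≡ 9 (mod 73)
26^18 ≡ 46 (mod 73)
26^24 ≡ 8 (mod 73)
26^36 ≡ 72 (mod 73)
26^72 ≡ 1 (mod 73) ✓
The order of 26 is 72, so the subgroup it generates has 72 elements.
Index = |(Z/73Z)^×| / |⟨26⟩| = 72 / 72 = 1.

1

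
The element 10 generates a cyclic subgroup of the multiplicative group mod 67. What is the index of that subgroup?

2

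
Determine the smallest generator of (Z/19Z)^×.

2

φ(19) = 19 − 1 = 18 = 2 · 3^2.
Test candidates g = 2, 3, … against the prime factors q ∈ {2, 3} of φ(19): g is a generator iff g^(18/q) ≢ 1 for every such q.
g = 2: 2^9 ≡ 18; 2^6 ≡ 7 — none is 1, so 2 is a primitive root.
Hence the least primitive root of 19 is 2.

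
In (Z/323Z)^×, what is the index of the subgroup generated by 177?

By Lagrange's theorem, ord_323(177) divides φ(323) = φ(17·19) = (17−1)·(19−1) = 16·18 = 288 = 2^5 · 3^2.
Divisors of 288: 1, 2, 3, 4, 6, 8, 9, 12, 16, 18, 24, 32, 36, 48, 72, 96, 144, 288.
Check 177^d mod 323 for each divisor in increasing order:
177^1 ≡ 177 (mod 323)
177^2 ≡ 321 (mod 323)
177^3 ≡ 292 (mod 323)
177^4 ≡ 4 (mod 323)
177^6 ≡ 315 (mod 323)
177^8 ≡ 16 (mod 323)
177^9 ≡ 248 (mod 323)
177^12 ≡ 64 (mod 323)
177^16 ≡ 256 (mod 323)
177^18 ≡ 134 (mod 323)
177^24 ≡ 220 (mod 323)
177^32 ≡ 290 (mod 323)
177^36 ≡ 191 (mod 323)
177^48 ≡ 273 (mod 323)
177^72 ≡ 305 (mod 323)
177^96 ≡ 239 (mod 323)
177^144 ≡ 1 (mod 323) ✓
So ord_323(177) = 144, hence |⟨177⟩| = 144.
[(Z/323Z)^× : ⟨177⟩] = 288/144 = 2.

2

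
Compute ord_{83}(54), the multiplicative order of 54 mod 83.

The order of 54 must divide φ(83) = 83 − 1 = 82 = 2 · 41.
Divisors of 82: 1, 2, 41, 82.
Check 54^d mod 83 for each divisor in increasing order:
54^1 ≡ 54 (mod 83)
54^2 ≡ 11 (mod 83)
54^41 ≡ 82 (mod 83)
54^82 ≡ 1 (mod 83) ✓
Hence ord(54) = 82.

82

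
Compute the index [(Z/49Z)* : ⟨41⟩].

3

The order of 41 must divide φ(49) = φ(7^2) = 7·(7−1) = 42 = 2 · 3 · 7.
Divisors of 42: 1, 2, 3, 6, 7, 14, 21, 42.
Check 41^d mod 49 for each divisor in increasing order:
41^1 ≡ 41 (mod 49)
41^2 ≡ 15 (mod 49)
41^3 ≡ 27 (mod 49)
41^6 ≡ 43 (mod 49)
41^7 ≡ 48 (mod 49)
41^14 ≡ 1 (mod 49) ✓
Thus |⟨41⟩| = ord(41) = 14.
Index = |(Z/49Z)^×| / |⟨41⟩| = 42 / 14 = 3.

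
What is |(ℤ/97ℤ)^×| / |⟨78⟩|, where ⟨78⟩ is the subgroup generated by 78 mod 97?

3

Since 78 ∈ (Z/97Z)^×, its order divides φ(97) = 97 − 1 = 96 = 2^5 · 3.
Divisors of 96: 1, 2, 3, 4, 6, 8, 12, 16, 24, 32, 48, 96.
Test each divisor d:
78^1 ≡ 78
78^2 ≡ 70
78^3 ≡ 28
78^4 ≡ 50
78^6 ≡ 8
78^8 ≡ 75
78^12 ≡ 64
78^16 ≡ 96
78^24 ≡ 22
78^32 ≡ 1
Thus |⟨78⟩| = ord(78) = 32.
Index = |(Z/97Z)^×| / |⟨78⟩| = 96 / 32 = 3.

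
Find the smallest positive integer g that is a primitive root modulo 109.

6

φ(109) = 109 − 1 = 108 = 2^2 · 3^3.
Test candidates g = 2, 3, … against the prime factors q ∈ {2, 3} of φ(109): g is a generator iff g^(108/q) ≢ 1 for every such q.
g = 2: 2^54 ≡ 108; 2^36 ≡ 1 — hits 1, so not a primitive root.
g = 3: 3^54 ≡ 1 — hits 1, so not a primitive root.
g = 4: 4^54 ≡ 1 — hits 1, so not a primitive root.
g = 5: 5^54 ≡ 1 — hits 1, so not a primitive root.
g = 6: 6^54 ≡ 108; 6^36 ≡ 63 — none is 1, so 6 is a primitive root.
The smallest primitive root modulo 109 is 6.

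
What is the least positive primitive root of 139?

φ(139) = 139 − 1 = 138 = 2 · 3 · 23.
g is a primitive root iff g^(138/q) ≢ 1 (mod 139) for each prime q ∈ {2, 3, 23}.
g = 2: 2^69 ≡ 138; 2^46 ≡ 96; 2^6 ≡ 64 — none is 1, so 2 is a primitive root.
Hence the least primitive root of 139 is 2.

2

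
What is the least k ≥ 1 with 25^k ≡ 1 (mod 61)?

By Lagrange's theorem, ord_61(25) divides φ(61) = 61 − 1 = 60 = 2^2 · 3 · 5.
Divisors of 60: 1, 2, 3, 4, 5, 6, 10, 12, 15, 20, 30, 60.
Test each divisor d:
25^1 ≡ 25 (mod 61)
25^2 ≡ 15 (mod 61)
25^3 ≡ 9 (mod 61)
25^4 ≡ 42 (mod 61)
25^5 ≡ 13 (mod 61)
25^6 ≡ 20 (mod 61)
25^10 ≡ 47 (mod 61)
25^12 ≡ 34 (mod 61)
25^15 ≡ 1 (mod 61) ✓
The smallest such exponent is 15, so the order of 25 is 15.

15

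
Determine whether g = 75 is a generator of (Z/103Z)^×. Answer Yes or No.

Yes

φ(103) = 103 − 1 = 102 = 2 · 3 · 17.
It suffices to check that the order of 75 is not a proper divisor of 102: compute 75^(102/q) for q ∈ {2, 3, 17}.
75^51 ≡ 102 (mod 103)  [q = 2: ≢ 1 ✓]
75^34 ≡ 46 (mod 103)  [q = 3: ≢ 1 ✓]
75^6 ≡ 66 (mod 103)  [q = 17: ≢ 1 ✓]
Every test exponent gives a nontrivial residue, hence 75 generates the full group.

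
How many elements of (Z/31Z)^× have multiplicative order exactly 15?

φ(31) = 31 − 1 = 30 = 2 · 3 · 5.
Since (Z/31Z)^× is cyclic of order 30, the number of elements of order d is φ(d) when d | 30 and 0 otherwise.
15 = 3 · 5 divides 30, and φ(15) = 8.

8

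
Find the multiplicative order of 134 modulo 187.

ord(134) | φ(187) = φ(11·17) = (11−1)·(17−1) = 10·16 = 160 = 2^5 · 5.
Divisors of 160: 1, 2, 4, 5, 8, 10, 16, 20, 32, 40, 80, 160.
Compute 134^d (mod 187) for the divisors d until we hit 1:
134^1 ≡ 134
134^2 ≡ 4
134^4 ≡ 16
134^5 ≡ 87
134^8 ≡ 69
134^10 ≡ 89
134^16 ≡ 86
134^20 ≡ 67
134^32 ≡ 103
134^40 ≡ 1
Hence ord(134) = 40.

40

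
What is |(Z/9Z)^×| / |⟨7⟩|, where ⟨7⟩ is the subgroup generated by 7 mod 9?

2

Since 7 ∈ (Z/9Z)^×, its order divides φ(9) = φ(3^2) = 3·(3−1) = 6 = 2 · 3.
Divisors of 6: 1, 2, 3, 6.
Compute 7^d (mod 9) for the divisors d until we hit 1:
7^1 ≡ 7 (mod 9)
7^2 ≡ 4 (mod 9)
7^3 ≡ 1 (mod 9) ✓
The order of 7 is 3, so the subgroup it generates has 3 elements.
The index is φ(9) / ord(7) = 6 / 3 = 2.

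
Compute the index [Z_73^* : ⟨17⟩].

3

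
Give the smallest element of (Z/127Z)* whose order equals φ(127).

φ(127) = 127 − 1 = 126 = 2 · 3^2 · 7.
g is a primitive root iff g^(126/q) ≢ 1 (mod 127) for each prime q ∈ {2, 3, 7}.
g = 2: 2^63 ≡ 1 — hits 1, so not a primitive root.
g = 3: 3^63 ≡ 126; 3^42 ≡ 107; 3^18 ≡ 4 — none is 1, so 3 is a primitive root.
So 3 is the smallest generator of (Z/127Z)^×.

3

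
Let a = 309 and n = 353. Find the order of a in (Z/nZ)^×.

88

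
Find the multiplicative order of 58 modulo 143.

ord(58) | φ(143) = φ(11·13) = (11−1)·(13−1) = 10·12 = 120 = 2^3 · 3 · 5.
Divisors of 120: 1, 2, 3, 4, 5, 6, 8, 10, 12, 15, 20, 24, 30, 40, 60, 120.
Check 58^d mod 143 for each divisor in increasing order:
58^1 ≡ 58 (mod 143)
58^2 ≡ 75 (mod 143)
58^3 ≡ 60 (mod 143)
58^4 ≡ 48 (mod 143)
58^5 ≡ 67 (mod 143)
58^6 ≡ 25 (mod 143)
58^8 ≡ 16 (mod 143)
58^10 ≡ 56 (mod 143)
58^12 ≡ 53 (mod 143)
58^15 ≡ 34 (mod 143)
58^20 ≡ 133 (mod 143)
58^24 ≡ 92 (mod 143)
58^30 ≡ 12 (mod 143)
58^40 ≡ 100 (mod 143)
58^60 ≡ 1 (mod 143) ✓
The smallest such exponent is 60, so the order of 58 is 60.

60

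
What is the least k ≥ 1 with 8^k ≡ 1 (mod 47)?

23

The order of 8 must divide φ(47) = 47 − 1 = 46 = 2 · 23.
Divisors of 46: 1, 2, 23, 46.
Evaluate successive powers at the divisors of 46:
8^1 ≡ 8
8^2 ≡ 17
8^23 ≡ 1
Therefore the multiplicative order of 8 modulo 47 is 23.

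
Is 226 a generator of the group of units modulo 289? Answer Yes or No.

φ(289) = φ(17^2) = 17·(17−1) = 272 = 2^4 · 17.
226 is a primitive root mod 289 iff 226^(φ(289)/q) ≢ 1 for every prime q | φ(289), i.e. q ∈ {2, 17}.
226^136 ≡ 288 (mod 289)  [q = 2: ≢ 1 ✓]
226^16 ≡ 103 (mod 289)  [q = 17: ≢ 1 ✓]
All checks pass, so 226 has order 272 and is a primitive root modulo 289.

Yes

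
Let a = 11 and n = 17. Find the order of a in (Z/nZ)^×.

16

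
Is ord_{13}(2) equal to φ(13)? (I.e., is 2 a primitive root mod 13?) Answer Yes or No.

Yes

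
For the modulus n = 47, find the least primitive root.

φ(47) = 47 − 1 = 46 = 2 · 23.
Test candidates g = 2, 3, … against the prime factors q ∈ {2, 23} of φ(47): g is a generator iff g^(46/q) ≢ 1 for every such q.
g = 2: 2^23 ≡ 1 — hits 1, so not a primitive root.
g = 3: 3^23 ≡ 1 — hits 1, so not a primitive root.
g = 4: 4^23 ≡ 1 — hits 1, so not a primitive root.
g = 5: 5^23 ≡ 46; 5^2 ≡ 25 — none is 1, so 5 is a primitive root.
So 5 is the smallest generator of (Z/47Z)^×.

5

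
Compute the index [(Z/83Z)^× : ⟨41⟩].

ord(41) | φ(83) = 83 − 1 = 82 = 2 · 41.
Divisors of 82: 1, 2, 41, 82.
Check 41^d mod 83 for each divisor in increasing order:
41^1 ≡ 41 (mod 83)
41^2 ≡ 21 (mod 83)
41^41 ≡ 1 (mod 83) ✓
Thus |⟨41⟩| = ord(41) = 41.
Index = |(Z/83Z)^×| / |⟨41⟩| = 82 / 41 = 2.

2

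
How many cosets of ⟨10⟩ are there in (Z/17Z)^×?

1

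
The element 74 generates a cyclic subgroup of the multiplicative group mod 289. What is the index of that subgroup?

ord(74) | φ(289) = φ(17^2) = 17·(17−1) = 272 = 2^4 · 17.
Divisors of 272: 1, 2, 4, 8, 16, 17, 34, 68, 136, 272.
Check 74^d mod 289 for each divisor in increasing order:
74^1 ≡ 74 (mod 289)
74^2 ≡ 274 (mod 289)
74^4 ≡ 225 (mod 289)
74^8 ≡ 50 (mod 289)
74^16 ≡ 188 (mod 289)
74^17 ≡ 40 (mod 289)
74^34 ≡ 155 (mod 289)
74^68 ≡ 38 (mod 289)
74^136 ≡ 288 (mod 289)
74^272 ≡ 1 (mod 289) ✓
Thus |⟨74⟩| = ord(74) = 272.
[(Z/289Z)^× : ⟨74⟩] = 272/272 = 1.

1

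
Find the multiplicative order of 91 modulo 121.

By Lagrange's theorem, ord_121(91) divides φ(121) = φ(11^2) = 11·(11−1) = 110 = 2 · 5 · 11.
Divisors of 110: 1, 2, 5, 10, 11, 22, 55, 110.
Check 91^d mod 121 for each divisor in increasing order:
91^1 ≡ 91 (mod 121)
91^2 ≡ 53 (mod 121)
91^5 ≡ 67 (mod 121)
91^10 ≡ 12 (mod 121)
91^11 ≡ 3 (mod 121)
91^22 ≡ 9 (mod 121)
91^55 ≡ 1 (mod 121) ✓
Therefore the multiplicative order of 91 modulo 121 is 55.

55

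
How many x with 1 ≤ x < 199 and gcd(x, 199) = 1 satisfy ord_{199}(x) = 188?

0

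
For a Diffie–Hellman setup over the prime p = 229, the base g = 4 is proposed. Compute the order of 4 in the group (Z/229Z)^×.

38

The order of 4 must divide φ(229) = 229 − 1 = 228 = 2^2 · 3 · 19.
Divisors of 228: 1, 2, 3, 4, 6, 12, 19, 38, 57, 76, 114, 228.
Test each divisor d:
4^1 ≡ 4 (mod 229)
4^2 ≡ 16 (mod 229)
4^3 ≡ 64 (mod 229)
4^4 ≡ 27 (mod 229)
4^6 ≡ 203 (mod 229)
4^12 ≡ 218 (mod 229)
4^19 ≡ 228 (mod 229)
4^38 ≡ 1 (mod 229) ✓
So ord_229(4) = 38.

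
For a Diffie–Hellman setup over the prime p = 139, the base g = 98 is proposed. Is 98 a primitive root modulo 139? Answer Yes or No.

φ(139) = 139 − 1 = 138 = 2 · 3 · 23.
An element g generates (Z/139Z)^× iff g^(138/q) ≢ 1 (mod 139) for each prime q ∈ {2, 3, 23}.
98^69 ≡ 138 (mod 139)  [q = 2: ≢ 1 ✓]
98^46 ≡ 42 (mod 139)  [q = 3: ≢ 1 ✓]
98^6 ≡ 112 (mod 139)  [q = 23: ≢ 1 ✓]
None equal 1, so ord_139(98) = 138: 98 is a primitive root.

Yes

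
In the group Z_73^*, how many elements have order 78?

φ(73) = 73 − 1 = 72 = 2^3 · 3^2.
Since (Z/73Z)^× is cyclic of order 72, the number of elements of order d is φ(d) when d | 72 and 0 otherwise.
78 does not divide 72, so no element of (Z/73Z)^× has order 78.

0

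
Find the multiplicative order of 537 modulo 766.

382

The order of 537 must divide φ(766) = φ(2)·φ(383) = 1·382 = 382 = 2 · 191.
Divisors of 382: 1, 2, 191, 382.
Compute 537^d (mod 766) for the divisors d until we hit 1:
537^1 ≡ 537 (mod 766)
537^2 ≡ 353 (mod 766)
537^191 ≡ 765 (mod 766)
537^382 ≡ 1 (mod 766) ✓
The smallest such exponent is 382, so the order of 537 is 382.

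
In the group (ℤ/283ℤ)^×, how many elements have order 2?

1

φ(283) = 283 − 1 = 282 = 2 · 3 · 47.
In a cyclic group of order 282, there are φ(d) elements of order d for each divisor d of 282, and zero for non-divisors.
2 | 282, and φ(2) = 2 − 1 = 1.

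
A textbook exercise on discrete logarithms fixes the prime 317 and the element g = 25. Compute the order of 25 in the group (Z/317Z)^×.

158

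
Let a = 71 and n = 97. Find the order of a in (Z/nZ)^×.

96

Since 71 ∈ (Z/97Z)^×, its order divides φ(97) = 97 − 1 = 96 = 2^5 · 3.
Divisors of 96: 1, 2, 3, 4, 6, 8, 12, 16, 24, 32, 48, 96.
Check 71^d mod 97 for each divisor in increasing order:
71^1 ≡ 71
71^2 ≡ 94
71^3 ≡ 78
71^4 ≡ 9
71^6 ≡ 70
71^8 ≡ 81
71^12 ≡ 50
71^16 ≡ 62
71^24 ≡ 75
71^32 ≡ 61
71^48 ≡ 96
71^96 ≡ 1
Hence ord(71) = 96.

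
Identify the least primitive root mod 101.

2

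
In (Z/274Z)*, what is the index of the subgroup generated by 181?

2

Since 181 ∈ (Z/274Z)^×, its order divides φ(274) = φ(2)·φ(137) = 1·136 = 136 = 2^3 · 17.
Divisors of 136: 1, 2, 4, 8, 17, 34, 68, 136.
Compute 181^d (mod 274) for the divisors d until we hit 1:
181^1 ≡ 181 (mod 274)
181^2 ≡ 155 (mod 274)
181^4 ≡ 187 (mod 274)
181^8 ≡ 171 (mod 274)
181^17 ≡ 37 (mod 274)
181^34 ≡ 273 (mod 274)
181^68 ≡ 1 (mod 274) ✓
Thus |⟨181⟩| = ord(181) = 68.
Index = |(Z/274Z)^×| / |⟨181⟩| = 136 / 68 = 2.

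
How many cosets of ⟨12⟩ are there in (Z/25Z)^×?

The order of 12 must divide φ(25) = φ(5^2) = 5·(5−1) = 20 = 2^2 · 5.
Divisors of 20: 1, 2, 4, 5, 10, 20.
Check 12^d mod 25 for each divisor in increasing order:
12^1 ≡ 12
12^2 ≡ 19
12^4 ≡ 11
12^5 ≡ 7
12^10 ≡ 24
12^20 ≡ 1
So ord_25(12) = 20, hence |⟨12⟩| = 20.
[(Z/25Z)^× : ⟨12⟩] = 20/20 = 1.

1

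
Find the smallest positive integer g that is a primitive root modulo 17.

3

φ(17) = 17 − 1 = 16 = 2^4.
Test candidates g = 2, 3, … against the prime factors q ∈ {2} of φ(17): g is a generator iff g^(16/q) ≢ 1 for every such q.
g = 2: 2^8 ≡ 1 — hits 1, so not a primitive root.
g = 3: 3^8 ≡ 16 — none is 1, so 3 is a primitive root.
Hence the least primitive root of 17 is 3.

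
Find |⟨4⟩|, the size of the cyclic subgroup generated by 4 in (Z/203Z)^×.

Since 4 ∈ (Z/203Z)^×, its order divides φ(203) = φ(7·29) = (7−1)·(29−1) = 6·28 = 168 = 2^3 · 3 · 7.
Divisors of 168: 1, 2, 3, 4, 6, 7, 8, 12, 14, 21, 24, 28, 42, 56, 84, 168.
Test each divisor d:
4^1 ≡ 4 (mod 203)
4^2 ≡ 16 (mod 203)
4^3 ≡ 64 (mod 203)
4^4 ≡ 53 (mod 203)
4^6 ≡ 36 (mod 203)
4^7 ≡ 144 (mod 203)
4^8 ≡ 170 (mod 203)
4^12 ≡ 78 (mod 203)
4^14 ≡ 30 (mod 203)
4^21 ≡ 57 (mod 203)
4^24 ≡ 197 (mod 203)
4^28 ≡ 88 (mod 203)
4^42 ≡ 1 (mod 203) ✓
So ord_203(4) = 42.

42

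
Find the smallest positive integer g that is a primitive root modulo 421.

φ(421) = 421 − 1 = 420 = 2^2 · 3 · 5 · 7.
Test candidates g = 2, 3, … against the prime factors q ∈ {2, 3, 5, 7} of φ(421): g is a generator iff g^(420/q) ≢ 1 for every such q.
g = 2: 2^210 ≡ 420; 2^140 ≡ 400; 2^84 ≡ 279; 2^60 ≡ 370 — none is 1, so 2 is a primitive root.
So 2 is the smallest generator of (Z/421Z)^×.

2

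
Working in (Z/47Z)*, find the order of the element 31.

46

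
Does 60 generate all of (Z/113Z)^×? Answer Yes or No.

φ(113) = 113 − 1 = 112 = 2^4 · 7.
60 is a primitive root mod 113 iff 60^(φ(113)/q) ≢ 1 for every prime q | φ(113), i.e. q ∈ {2, 7}.
60^56 ≡ 1 (mod 113)  [q = 2: ≡ 1 ✗]
60^16 ≡ 16 (mod 113)  [q = 7: ≢ 1 ✓]
Since 60^56 ≡ 1, the order of 60 divides 56 < 112, so 60 is not a primitive root.

No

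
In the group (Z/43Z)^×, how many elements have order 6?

2

φ(43) = 43 − 1 = 42 = 2 · 3 · 7.
Since (Z/43Z)^× is cyclic of order 42, the number of elements of order d is φ(d) when d | 42 and 0 otherwise.
6 = 2 · 3 divides 42, and φ(6) = 2.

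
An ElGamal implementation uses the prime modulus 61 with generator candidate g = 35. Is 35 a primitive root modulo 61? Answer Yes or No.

φ(61) = 61 − 1 = 60 = 2^2 · 3 · 5.
Test 35^(60/q) mod 61 for each prime factor q of 60:
35^30 ≡ 60 (mod 61)  [q = 2: ≢ 1 ✓]
35^20 ≡ 13 (mod 61)  [q = 3: ≢ 1 ✓]
35^12 ≡ 9 (mod 61)  [q = 5: ≢ 1 ✓]
Every test exponent gives a nontrivial residue, hence 35 generates the full group.

Yes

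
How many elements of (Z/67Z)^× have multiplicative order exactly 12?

φ(67) = 67 − 1 = 66 = 2 · 3 · 11.
(Z/67Z)^× is cyclic (|G| = 66); a cyclic group of order m has exactly φ(d) elements of each order d | m, and none otherwise.
Since 12 ∤ 66, the count is 0.

0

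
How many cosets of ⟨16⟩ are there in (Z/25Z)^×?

4

The order of 16 must divide φ(25) = φ(5^2) = 5·(5−1) = 20 = 2^2 · 5.
Divisors of 20: 1, 2, 4, 5, 10, 20.
Compute 16^d (mod 25) for the divisors d until we hit 1:
16^1 ≡ 16 (mod 25)
16^2 ≡ 6 (mod 25)
16^4 ≡ 11 (mod 25)
16^5 ≡ 1 (mod 25) ✓
Thus |⟨16⟩| = ord(16) = 5.
Index = |(Z/25Z)^×| / |⟨16⟩| = 20 / 5 = 4.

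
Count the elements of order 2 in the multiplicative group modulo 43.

φ(43) = 43 − 1 = 42 = 2 · 3 · 7.
In a cyclic group of order 42, there are φ(d) elements of order d for each divisor d of 42, and zero for non-divisors.
2 | 42, and φ(2) = 2 − 1 = 1.

1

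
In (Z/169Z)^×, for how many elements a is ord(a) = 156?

φ(169) = φ(13^2) = 13·(13−1) = 156 = 2^2 · 3 · 13.
(Z/169Z)^× is cyclic (|G| = 156); a cyclic group of order m has exactly φ(d) elements of each order d | m, and none otherwise.
156 = 2^2 · 3 · 13 divides 156, and φ(156) = 48.

48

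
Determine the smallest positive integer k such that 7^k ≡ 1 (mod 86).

6

By Lagrange's theorem, ord_86(7) divides φ(86) = φ(2)·φ(43) = 1·42 = 42 = 2 · 3 · 7.
Divisors of 42: 1, 2, 3, 6, 7, 14, 21, 42.
Evaluate successive powers at the divisors of 42:
7^1 ≡ 7
7^2 ≡ 49
7^3 ≡ 85
7^6 ≡ 1
So ord_86(7) = 6.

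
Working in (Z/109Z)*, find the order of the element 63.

3

Since 63 ∈ (Z/109Z)^×, its order divides φ(109) = 109 − 1 = 108 = 2^2 · 3^3.
Divisors of 108: 1, 2, 3, 4, 6, 9, 12, 18, 27, 36, 54, 108.
Check 63^d mod 109 for each divisor in increasing order:
63^1 ≡ 63 (mod 109)
63^2 ≡ 45 (mod 109)
63^3 ≡ 1 (mod 109) ✓
Hence ord(63) = 3.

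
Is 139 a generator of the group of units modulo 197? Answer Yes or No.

Yes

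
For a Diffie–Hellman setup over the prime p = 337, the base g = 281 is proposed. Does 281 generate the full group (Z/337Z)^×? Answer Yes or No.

No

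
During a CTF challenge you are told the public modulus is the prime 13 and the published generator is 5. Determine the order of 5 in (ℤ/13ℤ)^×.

4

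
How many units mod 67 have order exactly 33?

φ(67) = 67 − 1 = 66 = 2 · 3 · 11.
Since (Z/67Z)^× is cyclic of order 66, the number of elements of order d is φ(d) when d | 66 and 0 otherwise.
33 = 3 · 11 divides 66, and φ(33) = 20.

20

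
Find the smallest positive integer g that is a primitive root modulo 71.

φ(71) = 71 − 1 = 70 = 2 · 5 · 7.
g is a primitive root iff g^(70/q) ≢ 1 (mod 71) for each prime q ∈ {2, 5, 7}.
g = 2: 2^35 ≡ 1 — hits 1, so not a primitive root.
g = 3: 3^35 ≡ 1 — hits 1, so not a primitive root.
g = 4: 4^35 ≡ 1 — hits 1, so not a primitive root.
g = 5: 5^35 ≡ 1 — hits 1, so not a primitive root.
g = 6: 6^35 ≡ 1 — hits 1, so not a primitive root.
g = 7: 7^35 ≡ 70; 7^14 ≡ 54; 7^10 ≡ 45 — none is 1, so 7 is a primitive root.
So 7 is the smallest generator of (Z/71Z)^×.

7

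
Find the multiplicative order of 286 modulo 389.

388

The order of 286 must divide φ(389) = 389 − 1 = 388 = 2^2 · 97.
Divisors of 388: 1, 2, 4, 97, 194, 388.
Compute 286^d (mod 389) for the divisors d until we hit 1:
286^1 ≡ 286
286^2 ≡ 106
286^4 ≡ 344
286^97 ≡ 115
286^194 ≡ 388
286^388 ≡ 1
Hence ord(286) = 388.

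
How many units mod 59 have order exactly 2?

1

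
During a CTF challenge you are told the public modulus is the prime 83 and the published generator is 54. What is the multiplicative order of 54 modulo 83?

82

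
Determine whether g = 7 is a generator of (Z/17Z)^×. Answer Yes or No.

Yes

φ(17) = 17 − 1 = 16 = 2^4.
Test 7^(16/q) mod 17 for each prime factor q of 16:
7^8 ≡ 16 (mod 17)  [q = 2: ≢ 1 ✓]
All checks pass, so 7 has order 16 and is a primitive root modulo 17.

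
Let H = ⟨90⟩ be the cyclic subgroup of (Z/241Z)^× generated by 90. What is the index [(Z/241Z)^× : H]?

Since 90 ∈ (Z/241Z)^×, its order divides φ(241) = 241 − 1 = 240 = 2^4 · 3 · 5.
Divisors of 240: 1, 2, 3, 4, 5, 6, 8, 10, 12, 15, 16, 20, 24, 30, 40, 48, 60, 80, 120, 240.
Compute 90^d (mod 241) for the divisors d until we hit 1:
90^1 ≡ 90
90^2 ≡ 147
90^3 ≡ 216
90^4 ≡ 160
90^5 ≡ 181
90^6 ≡ 143
90^8 ≡ 54
90^10 ≡ 226
90^12 ≡ 205
90^15 ≡ 177
90^16 ≡ 24
90^20 ≡ 225
90^24 ≡ 91
90^30 ≡ 240
90^40 ≡ 15
90^48 ≡ 87
90^60 ≡ 1
The order of 90 is 60, so the subgroup it generates has 60 elements.
[(Z/241Z)^× : ⟨90⟩] = 240/60 = 4.

4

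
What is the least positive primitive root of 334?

φ(334) = φ(2)·φ(167) = 1·166 = 166 = 2 · 83.
Test candidates g = 2, 3, … against the prime factors q ∈ {2, 83} of φ(334): g is a generator iff g^(166/q) ≢ 1 for every such q.
g = 2: gcd(2, 334) = 2 > 1, not a unit — skip.
g = 3: 3^83 ≡ 1 — hits 1, so not a primitive root.
g = 4: gcd(4, 334) = 2 > 1, not a unit — skip.
g = 5: 5^83 ≡ 333; 5^2 ≡ 25 — none is 1, so 5 is a primitive root.
So 5 is the smallest generator of (Z/334Z)^×.

5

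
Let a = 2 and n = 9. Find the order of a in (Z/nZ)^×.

The order of 2 must divide φ(9) = φ(3^2) = 3·(3−1) = 6 = 2 · 3.
Divisors of 6: 1, 2, 3, 6.
Test each divisor d:
2^1 ≡ 2
2^2 ≡ 4
2^3 ≡ 8
2^6 ≡ 1
So ord_9(2) = 6.

6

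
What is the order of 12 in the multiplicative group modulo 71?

35

Since 12 ∈ (Z/71Z)^×, its order divides φ(71) = 71 − 1 = 70 = 2 · 5 · 7.
Divisors of 70: 1, 2, 5, 7, 10, 14, 35, 70.
Evaluate successive powers at the divisors of 70:
12^1 ≡ 12 (mod 71)
12^2 ≡ 2 (mod 71)
12^5 ≡ 48 (mod 71)
12^7 ≡ 25 (mod 71)
12^10 ≡ 32 (mod 71)
12^14 ≡ 57 (mod 71)
12^35 ≡ 1 (mod 71) ✓
So ord_71(12) = 35.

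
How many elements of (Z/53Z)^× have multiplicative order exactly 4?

φ(53) = 53 − 1 = 52 = 2^2 · 13.
(Z/53Z)^× is cyclic (|G| = 52); a cyclic group of order m has exactly φ(d) elements of each order d | m, and none otherwise.
4 = 2^2 divides 52, and φ(4) = 2.

2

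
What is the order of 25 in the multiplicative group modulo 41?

10

The order of 25 must divide φ(41) = 41 − 1 = 40 = 2^3 · 5.
Divisors of 40: 1, 2, 4, 5, 8, 10, 20, 40.
Compute 25^d (mod 41) for the divisors d until we hit 1:
25^1 ≡ 25
25^2 ≡ 10
25^4 ≡ 18
25^5 ≡ 40
25^8 ≡ 37
25^10 ≡ 1
Hence ord(25) = 10.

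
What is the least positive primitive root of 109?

6

φ(109) = 109 − 1 = 108 = 2^2 · 3^3.
Test candidates g = 2, 3, … against the prime factors q ∈ {2, 3} of φ(109): g is a generator iff g^(108/q) ≢ 1 for every such q.
g = 2: 2^54 ≡ 108; 2^36 ≡ 1 — hits 1, so not a primitive root.
g = 3: 3^54 ≡ 1 — hits 1, so not a primitive root.
g = 4: 4^54 ≡ 1 — hits 1, so not a primitive root.
g = 5: 5^54 ≡ 1 — hits 1, so not a primitive root.
g = 6: 6^54 ≡ 108; 6^36 ≡ 63 — none is 1, so 6 is a primitive root.
Hence the least primitive root of 109 is 6.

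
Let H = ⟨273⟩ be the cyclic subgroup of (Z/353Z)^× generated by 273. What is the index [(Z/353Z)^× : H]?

1

ord(273) | φ(353) = 353 − 1 = 352 = 2^5 · 11.
Divisors of 352: 1, 2, 4, 8, 11, 16, 22, 32, 44, 88, 176, 352.
Compute 273^d (mod 353) for the divisors d until we hit 1:
273^1 ≡ 273 (mod 353)
273^2 ≡ 46 (mod 353)
273^4 ≡ 351 (mod 353)
273^8 ≡ 4 (mod 353)
273^11 ≡ 106 (mod 353)
273^16 ≡ 16 (mod 353)
273^22 ≡ 293 (mod 353)
273^32 ≡ 256 (mod 353)
273^44 ≡ 70 (mod 353)
273^88 ≡ 311 (mod 353)
273^176 ≡ 352 (mod 353)
273^352 ≡ 1 (mod 353) ✓
The order of 273 is 352, so the subgroup it generates has 352 elements.
Index = |(Z/353Z)^×| / |⟨273⟩| = 352 / 352 = 1.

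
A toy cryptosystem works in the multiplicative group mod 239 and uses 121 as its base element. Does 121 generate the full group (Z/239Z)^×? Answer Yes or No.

No

φ(239) = 239 − 1 = 238 = 2 · 7 · 17.
An element g generates (Z/239Z)^× iff g^(238/q) ≢ 1 (mod 239) for each prime q ∈ {2, 7, 17}.
121^119 ≡ 1 (mod 239)  [q = 2: ≡ 1 ✗]
121^34 ≡ 24 (mod 239)  [q = 7: ≢ 1 ✓]
121^14 ≡ 75 (mod 239)  [q = 17: ≢ 1 ✓]
121^119 ≡ 1 shows ord(121) | 119, strictly less than φ(239); not a primitive root.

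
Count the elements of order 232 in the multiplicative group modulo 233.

φ(233) = 233 − 1 = 232 = 2^3 · 29.
(Z/233Z)^× is cyclic (|G| = 232); a cyclic group of order m has exactly φ(d) elements of each order d | m, and none otherwise.
232 = 2^3 · 29 divides 232, and φ(232) = 112.

112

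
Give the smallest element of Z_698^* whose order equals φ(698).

7

φ(698) = φ(2)·φ(349) = 1·348 = 348 = 2^2 · 3 · 29.
Test candidates g = 2, 3, … against the prime factors q ∈ {2, 3, 29} of φ(698): g is a generator iff g^(348/q) ≢ 1 for every such q.
g = 2: gcd(2, 698) = 2 > 1, not a unit — skip.
g = 3: 3^174 ≡ 1 — hits 1, so not a primitive root.
g = 4: gcd(4, 698) = 2 > 1, not a unit — skip.
g = 5: 5^174 ≡ 1 — hits 1, so not a primitive root.
g = 6: gcd(6, 698) = 2 > 1, not a unit — skip.
g = 7: 7^174 ≡ 697; 7^116 ≡ 575; 7^12 ≡ 249 — none is 1, so 7 is a primitive root.
The smallest primitive root modulo 698 is 7.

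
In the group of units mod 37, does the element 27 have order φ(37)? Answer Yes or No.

No

φ(37) = 37 − 1 = 36 = 2^2 · 3^2.
Test 27^(36/q) mod 37 for each prime factor q of 36:
27^18 ≡ 1 (mod 37)  [q = 2: ≡ 1 ✗]
27^12 ≡ 1 (mod 37)  [q = 3: ≡ 1 ✗]
Since 27^18 ≡ 1, the order of 27 divides 18 < 36, so 27 is not a primitive root.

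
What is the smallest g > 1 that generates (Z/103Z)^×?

φ(103) = 103 − 1 = 102 = 2 · 3 · 17.
Test candidates g = 2, 3, … against the prime factors q ∈ {2, 3, 17} of φ(103): g is a generator iff g^(102/q) ≢ 1 for every such q.
g = 2: 2^51 ≡ 1 — hits 1, so not a primitive root.
g = 3: 3^51 ≡ 102; 3^34 ≡ 1 — hits 1, so not a primitive root.
g = 4: 4^51 ≡ 1 — hits 1, so not a primitive root.
g = 5: 5^51 ≡ 102; 5^34 ≡ 56; 5^6 ≡ 72 — none is 1, so 5 is a primitive root.
Hence the least primitive root of 103 is 5.

5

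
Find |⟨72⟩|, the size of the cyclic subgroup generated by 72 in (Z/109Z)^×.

108

ord(72) | φ(109) = 109 − 1 = 108 = 2^2 · 3^3.
Divisors of 108: 1, 2, 3, 4, 6, 9, 12, 18, 27, 36, 54, 108.
Compute 72^d (mod 109) for the divisors d until we hit 1:
72^1 ≡ 72 (mod 109)
72^2 ≡ 61 (mod 109)
72^3 ≡ 32 (mod 109)
72^4 ≡ 15 (mod 109)
72^6 ≡ 43 (mod 109)
72^9 ≡ 68 (mod 109)
72^12 ≡ 105 (mod 109)
72^18 ≡ 46 (mod 109)
72^27 ≡ 76 (mod 109)
72^36 ≡ 45 (mod 109)
72^54 ≡ 108 (mod 109)
72^108 ≡ 1 (mod 109) ✓
The smallest such exponent is 108, so the order of 72 is 108.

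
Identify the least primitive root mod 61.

φ(61) = 61 − 1 = 60 = 2^2 · 3 · 5.
g is a primitive root iff g^(60/q) ≢ 1 (mod 61) for each prime q ∈ {2, 3, 5}.
g = 2: 2^30 ≡ 60; 2^20 ≡ 47; 2^12 ≡ 9 — none is 1, so 2 is a primitive root.
So 2 is the smallest generator of (Z/61Z)^×.

2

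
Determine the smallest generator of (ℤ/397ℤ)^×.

φ(397) = 397 − 1 = 396 = 2^2 · 3^2 · 11.
g is a primitive root iff g^(396/q) ≢ 1 (mod 397) for each prime q ∈ {2, 3, 11}.
g = 2: 2^198 ≡ 396; 2^132 ≡ 1 — hits 1, so not a primitive root.
g = 3: 3^198 ≡ 1 — hits 1, so not a primitive root.
g = 4: 4^198 ≡ 1 — hits 1, so not a primitive root.
g = 5: 5^198 ≡ 396; 5^132 ≡ 362; 5^36 ≡ 290 — none is 1, so 5 is a primitive root.
Hence the least primitive root of 397 is 5.

5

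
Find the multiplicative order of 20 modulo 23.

22

The order of 20 must divide φ(23) = 23 − 1 = 22 = 2 · 11.
Divisors of 22: 1, 2, 11, 22.
Test each divisor d:
20^1 ≡ 20 (mod 23)
20^2 ≡ 9 (mod 23)
20^11 ≡ 22 (mod 23)
20^22 ≡ 1 (mod 23) ✓
Therefore the multiplicative order of 20 modulo 23 is 22.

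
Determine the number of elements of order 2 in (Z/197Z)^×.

1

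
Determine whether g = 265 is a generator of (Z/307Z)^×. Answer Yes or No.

φ(307) = 307 − 1 = 306 = 2 · 3^2 · 17.
265 is a primitive root mod 307 iff 265^(φ(307)/q) ≢ 1 for every prime q | φ(307), i.e. q ∈ {2, 3, 17}.
265^153 ≡ 306 (mod 307)  [q = 2: ≢ 1 ✓]
265^102 ≡ 17 (mod 307)  [q = 3: ≢ 1 ✓]
265^18 ≡ 81 (mod 307)  [q = 17: ≢ 1 ✓]
All checks pass, so 265 has order 306 and is a primitive root modulo 307.

Yes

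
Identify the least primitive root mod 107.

φ(107) = 107 − 1 = 106 = 2 · 53.
g is a primitive root iff g^(106/q) ≢ 1 (mod 107) for each prime q ∈ {2, 53}.
g = 2: 2^53 ≡ 106; 2^2 ≡ 4 — none is 1, so 2 is a primitive root.
The smallest primitive root modulo 107 is 2.

2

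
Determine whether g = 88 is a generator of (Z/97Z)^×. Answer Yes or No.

φ(97) = 97 − 1 = 96 = 2^5 · 3.
88 is a primitive root mod 97 iff 88^(φ(97)/q) ≢ 1 for every prime q | φ(97), i.e. q ∈ {2, 3}.
88^48 ≡ 1 (mod 97)  [q = 2: ≡ 1 ✗]
88^32 ≡ 61 (mod 97)  [q = 3: ≢ 1 ✓]
Since 88^48 ≡ 1, the order of 88 divides 48 < 96, so 88 is not a primitive root.

No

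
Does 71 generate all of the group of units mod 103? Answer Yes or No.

φ(103) = 103 − 1 = 102 = 2 · 3 · 17.
An element g generates (Z/103Z)^× iff g^(102/q) ≢ 1 (mod 103) for each prime q ∈ {2, 3, 17}.
71^51 ≡ 102 (mod 103)  [q = 2: ≢ 1 ✓]
71^34 ≡ 56 (mod 103)  [q = 3: ≢ 1 ✓]
71^6 ≡ 93 (mod 103)  [q = 17: ≢ 1 ✓]
Every test exponent gives a nontrivial residue, hence 71 generates the full group.

Yes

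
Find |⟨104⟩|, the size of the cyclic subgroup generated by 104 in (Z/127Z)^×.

By Lagrange's theorem, ord_127(104) divides φ(127) = 127 − 1 = 126 = 2 · 3^2 · 7.
Divisors of 126: 1, 2, 3, 6, 7, 9, 14, 18, 21, 42, 63, 126.
Test each divisor d:
104^1 ≡ 104 (mod 127)
104^2 ≡ 21 (mod 127)
104^3 ≡ 25 (mod 127)
104^6 ≡ 117 (mod 127)
104^7 ≡ 103 (mod 127)
104^9 ≡ 4 (mod 127)
104^14 ≡ 68 (mod 127)
104^18 ≡ 16 (mod 127)
104^21 ≡ 19 (mod 127)
104^42 ≡ 107 (mod 127)
104^63 ≡ 1 (mod 127) ✓
The smallest such exponent is 63, so the order of 104 is 63.

63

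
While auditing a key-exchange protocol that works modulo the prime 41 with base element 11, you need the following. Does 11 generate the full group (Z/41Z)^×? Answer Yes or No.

Yes

φ(41) = 41 − 1 = 40 = 2^3 · 5.
Test 11^(40/q) mod 41 for each prime factor q of 40:
11^20 ≡ 40 (mod 41)  [q = 2: ≢ 1 ✓]
11^8 ≡ 16 (mod 41)  [q = 5: ≢ 1 ✓]
Every test exponent gives a nontrivial residue, hence 11 generates the full group.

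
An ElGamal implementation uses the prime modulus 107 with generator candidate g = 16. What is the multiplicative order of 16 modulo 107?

53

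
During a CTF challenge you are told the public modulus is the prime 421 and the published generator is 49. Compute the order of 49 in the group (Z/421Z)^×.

35

ord(49) | φ(421) = 421 − 1 = 420 = 2^2 · 3 · 5 · 7.
Divisors of 420: 1, 2, 3, 4, 5, 6, 7, 10, 12, 14, 15, 20, 21, 28, 30, 35, 42, 60, 70, 84, 105, 140, 210, 420.
Check 49^d mod 421 for each divisor in increasing order:
49^1 ≡ 49 (mod 421)
49^2 ≡ 296 (mod 421)
49^3 ≡ 190 (mod 421)
49^4 ≡ 48 (mod 421)
49^5 ≡ 247 (mod 421)
49^6 ≡ 315 (mod 421)
49^7 ≡ 279 (mod 421)
49^10 ≡ 385 (mod 421)
49^12 ≡ 290 (mod 421)
49^14 ≡ 377 (mod 421)
49^15 ≡ 370 (mod 421)
49^20 ≡ 33 (mod 421)
49^21 ≡ 354 (mod 421)
49^28 ≡ 252 (mod 421)
49^30 ≡ 75 (mod 421)
49^35 ≡ 1 (mod 421) ✓
The smallest such exponent is 35, so the order of 49 is 35.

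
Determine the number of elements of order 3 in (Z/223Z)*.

φ(223) = 223 − 1 = 222 = 2 · 3 · 37.
In a cyclic group of order 222, there are φ(d) elements of order d for each divisor d of 222, and zero for non-divisors.
3 | 222, and φ(3) = 3 − 1 = 2.

2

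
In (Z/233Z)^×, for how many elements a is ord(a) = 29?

φ(233) = 233 − 1 = 232 = 2^3 · 29.
Since (Z/233Z)^× is cyclic of order 232, the number of elements of order d is φ(d) when d | 232 and 0 otherwise.
29 | 232, and φ(29) = 29 − 1 = 28.

28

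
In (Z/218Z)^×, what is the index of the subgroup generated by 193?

2

The order of 193 must divide φ(218) = φ(2)·φ(109) = 1·108 = 108 = 2^2 · 3^3.
Divisors of 108: 1, 2, 3, 4, 6, 9, 12, 18, 27, 36, 54, 108.
Evaluate successive powers at the divisors of 108:
193^1 ≡ 193 (mod 218)
193^2 ≡ 189 (mod 218)
193^3 ≡ 71 (mod 218)
193^4 ≡ 187 (mod 218)
193^6 ≡ 27 (mod 218)
193^9 ≡ 173 (mod 218)
193^12 ≡ 75 (mod 218)
193^18 ≡ 63 (mod 218)
193^27 ≡ 217 (mod 218)
193^36 ≡ 45 (mod 218)
193^54 ≡ 1 (mod 218) ✓
The order of 193 is 54, so the subgroup it generates has 54 elements.
[(Z/218Z)^× : ⟨193⟩] = 108/54 = 2.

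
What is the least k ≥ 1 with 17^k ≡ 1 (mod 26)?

6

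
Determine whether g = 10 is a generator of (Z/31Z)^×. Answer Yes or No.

φ(31) = 31 − 1 = 30 = 2 · 3 · 5.
It suffices to check that the order of 10 is not a proper divisor of 30: compute 10^(30/q) for q ∈ {2, 3, 5}.
10^15 ≡ 1 (mod 31)  [q = 2: ≡ 1 ✗]
10^10 ≡ 5 (mod 31)  [q = 3: ≢ 1 ✓]
10^6 ≡ 2 (mod 31)  [q = 5: ≢ 1 ✓]
10^15 ≡ 1 shows ord(10) | 15, strictly less than φ(31); not a primitive root.

No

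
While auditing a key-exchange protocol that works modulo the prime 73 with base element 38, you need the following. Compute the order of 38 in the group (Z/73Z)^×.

36

ord(38) | φ(73) = 73 − 1 = 72 = 2^3 · 3^2.
Divisors of 72: 1, 2, 3, 4, 6, 8, 9, 12, 18, 24, 36, 72.
Evaluate successive powers at the divisors of 72:
38^1 ≡ 38 (mod 73)
38^2 ≡ 57 (mod 73)
38^3 ≡ 49 (mod 73)
38^4 ≡ 37 (mod 73)
38^6 ≡ 65 (mod 73)
38^8 ≡ 55 (mod 73)
38^9 ≡ 46 (mod 73)
38^12 ≡ 64 (mod 73)
38^18 ≡ 72 (mod 73)
38^24 ≡ 8 (mod 73)
38^36 ≡ 1 (mod 73) ✓
The smallest such exponent is 36, so the order of 38 is 36.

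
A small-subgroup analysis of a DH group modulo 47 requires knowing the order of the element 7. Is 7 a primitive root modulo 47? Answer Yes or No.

No

φ(47) = 47 − 1 = 46 = 2 · 23.
7 is a primitive root mod 47 iff 7^(φ(47)/q) ≢ 1 for every prime q | φ(47), i.e. q ∈ {2, 23}.
7^23 ≡ 1 (mod 47)  [q = 2: ≡ 1 ✗]
7^2 ≡ 2 (mod 47)  [q = 23: ≢ 1 ✓]
The check at q = 2 fails, so 7 generates a proper subgroup.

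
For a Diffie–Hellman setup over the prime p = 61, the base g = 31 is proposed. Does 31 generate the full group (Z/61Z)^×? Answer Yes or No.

φ(61) = 61 − 1 = 60 = 2^2 · 3 · 5.
31 is a primitive root mod 61 iff 31^(φ(61)/q) ≢ 1 for every prime q | φ(61), i.e. q ∈ {2, 3, 5}.
31^30 ≡ 60 (mod 61)  [q = 2: ≢ 1 ✓]
31^20 ≡ 13 (mod 61)  [q = 3: ≢ 1 ✓]
31^12 ≡ 34 (mod 61)  [q = 5: ≢ 1 ✓]
Every test exponent gives a nontrivial residue, hence 31 generates the full group.

Yes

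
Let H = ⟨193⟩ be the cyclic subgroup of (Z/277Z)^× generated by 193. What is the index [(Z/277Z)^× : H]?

By Lagrange's theorem, ord_277(193) divides φ(277) = 277 − 1 = 276 = 2^2 · 3 · 23.
Divisors of 276: 1, 2, 3, 4, 6, 12, 23, 46, 69, 92, 138, 276.
Compute 193^d (mod 277) for the divisors d until we hit 1:
193^1 ≡ 193 (mod 277)
193^2 ≡ 131 (mod 277)
193^3 ≡ 76 (mod 277)
193^4 ≡ 264 (mod 277)
193^6 ≡ 236 (mod 277)
193^12 ≡ 19 (mod 277)
193^23 ≡ 276 (mod 277)
193^46 ≡ 1 (mod 277) ✓
Thus |⟨193⟩| = ord(193) = 46.
[(Z/277Z)^× : ⟨193⟩] = 276/46 = 6.

6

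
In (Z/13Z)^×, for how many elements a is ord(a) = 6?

2

φ(13) = 13 − 1 = 12 = 2^2 · 3.
(Z/13Z)^× is cyclic (|G| = 12); a cyclic group of order m has exactly φ(d) elements of each order d | m, and none otherwise.
6 = 2 · 3 divides 12, and φ(6) = 2.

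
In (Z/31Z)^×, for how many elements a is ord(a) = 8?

0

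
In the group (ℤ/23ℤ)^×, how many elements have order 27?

0

φ(23) = 23 − 1 = 22 = 2 · 11.
Since (Z/23Z)^× is cyclic of order 22, the number of elements of order d is φ(d) when d | 22 and 0 otherwise.
27 does not divide 22, so no element of (Z/23Z)^× has order 27.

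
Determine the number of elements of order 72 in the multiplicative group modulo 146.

24

φ(146) = φ(2)·φ(73) = 1·72 = 72 = 2^3 · 3^2.
Since (Z/146Z)^× is cyclic of order 72, the number of elements of order d is φ(d) when d | 72 and 0 otherwise.
72 = 2^3 · 3^2 divides 72, and φ(72) = 24.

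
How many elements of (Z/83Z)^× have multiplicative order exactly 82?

φ(83) = 83 − 1 = 82 = 2 · 41.
In a cyclic group of order 82, there are φ(d) elements of order d for each divisor d of 82, and zero for non-divisors.
82 = 2 · 41 divides 82, and φ(82) = 40.

40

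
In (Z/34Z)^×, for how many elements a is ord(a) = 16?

8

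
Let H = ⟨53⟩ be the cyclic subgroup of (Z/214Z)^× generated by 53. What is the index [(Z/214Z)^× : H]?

2

Since 53 ∈ (Z/214Z)^×, its order divides φ(214) = φ(2)·φ(107) = 1·106 = 106 = 2 · 53.
Divisors of 106: 1, 2, 53, 106.
Compute 53^d (mod 214) for the divisors d until we hit 1:
53^1 ≡ 53
53^2 ≡ 27
53^53 ≡ 1
Thus |⟨53⟩| = ord(53) = 53.
The index is φ(214) / ord(53) = 106 / 53 = 2.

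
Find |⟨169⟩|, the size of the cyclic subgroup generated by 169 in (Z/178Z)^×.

44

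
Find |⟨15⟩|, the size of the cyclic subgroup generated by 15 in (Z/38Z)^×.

Since 15 ∈ (Z/38Z)^×, its order divides φ(38) = φ(2)·φ(19) = 1·18 = 18 = 2 · 3^2.
Divisors of 18: 1, 2, 3, 6, 9, 18.
Compute 15^d (mod 38) for the divisors d until we hit 1:
15^1 ≡ 15 (mod 38)
15^2 ≡ 35 (mod 38)
15^3 ≡ 31 (mod 38)
15^6 ≡ 11 (mod 38)
15^9 ≡ 37 (mod 38)
15^18 ≡ 1 (mod 38) ✓
Therefore the multiplicative order of 15 modulo 38 is 18.

18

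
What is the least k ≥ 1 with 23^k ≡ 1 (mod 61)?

The order of 23 must divide φ(61) = 61 − 1 = 60 = 2^2 · 3 · 5.
Divisors of 60: 1, 2, 3, 4, 5, 6, 10, 12, 15, 20, 30, 60.
Test each divisor d:
23^1 ≡ 23 (mod 61)
23^2 ≡ 41 (mod 61)
23^3 ≡ 28 (mod 61)
23^4 ≡ 34 (mod 61)
23^5 ≡ 50 (mod 61)
23^6 ≡ 52 (mod 61)
23^10 ≡ 60 (mod 61)
23^12 ≡ 20 (mod 61)
23^15 ≡ 11 (mod 61)
23^20 ≡ 1 (mod 61) ✓
The smallest such exponent is 20, so the order of 23 is 20.

20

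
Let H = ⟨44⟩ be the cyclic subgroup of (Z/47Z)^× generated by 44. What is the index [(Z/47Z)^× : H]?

1

By Lagrange's theorem, ord_47(44) divides φ(47) = 47 − 1 = 46 = 2 · 23.
Divisors of 46: 1, 2, 23, 46.
Compute 44^d (mod 47) for the divisors d until we hit 1:
44^1 ≡ 44 (mod 47)
44^2 ≡ 9 (mod 47)
44^23 ≡ 46 (mod 47)
44^46 ≡ 1 (mod 47) ✓
The order of 44 is 46, so the subgroup it generates has 46 elements.
[(Z/47Z)^× : ⟨44⟩] = 46/46 = 1.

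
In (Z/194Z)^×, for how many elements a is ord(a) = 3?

2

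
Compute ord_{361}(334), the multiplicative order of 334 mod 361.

57

ord(334) | φ(361) = φ(19^2) = 19·(19−1) = 342 = 2 · 3^2 · 19.
Divisors of 342: 1, 2, 3, 6, 9, 18, 19, 38, 57, 114, 171, 342.
Check 334^d mod 361 for each divisor in increasing order:
334^1 ≡ 334
334^2 ≡ 7
334^3 ≡ 172
334^6 ≡ 343
334^9 ≡ 153
334^18 ≡ 305
334^19 ≡ 68
334^38 ≡ 292
334^57 ≡ 1
So ord_361(334) = 57.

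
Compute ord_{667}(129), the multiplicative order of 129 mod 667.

154

The order of 129 must divide φ(667) = φ(23·29) = (23−1)·(29−1) = 22·28 = 616 = 2^3 · 7 · 11.
Divisors of 616: 1, 2, 4, 7, 8, 11, 14, 22, 28, 44, 56, 77, 88, 154, 308, 616.
Test each divisor d:
129^1 ≡ 129 (mod 667)
129^2 ≡ 633 (mod 667)
129^4 ≡ 489 (mod 667)
129^7 ≡ 318 (mod 667)
129^8 ≡ 335 (mod 667)
129^11 ≡ 91 (mod 667)
129^14 ≡ 407 (mod 667)
129^22 ≡ 277 (mod 667)
129^28 ≡ 233 (mod 667)
129^44 ≡ 24 (mod 667)
129^56 ≡ 262 (mod 667)
129^77 ≡ 666 (mod 667)
129^88 ≡ 576 (mod 667)
129^154 ≡ 1 (mod 667) ✓
Therefore the multiplicative order of 129 modulo 667 is 154.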